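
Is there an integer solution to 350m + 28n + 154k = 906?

no

gcd(350, 28) = 14  (350 = 12*28 + 14, 28 = 2*14).
gcd(14, 154) = 14.
14 does not divide 906 (remainder 10), so no integer solutions.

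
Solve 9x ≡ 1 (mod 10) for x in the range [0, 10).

gcd(10, 9):
  10 = 1×9 + 1
  9 = 9×1
so gcd(10, 9) = 1.
Back-substitute for Bézout coefficients:
  1 = 10 - 1×9
  ... = 9×(-1) + 10×(1)
So 9×-1 ≡ 1 (mod 10), and -1 mod 10 = 9.

9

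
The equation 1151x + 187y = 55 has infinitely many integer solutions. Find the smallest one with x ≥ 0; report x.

176

gcd(1151, 187):
  1151 = 6×187 + 29
  187 = 6×29 + 13
  29 = 2×13 + 3
  13 = 4×3 + 1
  3 = 3×1
so gcd(1151, 187) = 1.
1 divides 55, so solutions exist.
Back-substitute for Bézout coefficients:
  1 = 13 - 4×3
  ... = 1151×(-58) + 187×(357)
Scale by 55/1 = 55: (x₀, y₀) = (-3190, 19635).
General solution: x = -3190 + 187t, y = 19635 - 1151t for integer t.
x ≥ 0: smallest is -3190 mod 187 = 176 (at t = 18), with y = -1083.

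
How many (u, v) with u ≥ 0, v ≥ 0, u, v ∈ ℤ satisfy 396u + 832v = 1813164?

22

gcd(832, 396) = 4  (832 = 2·396 + 40, 396 = 9·40 + 36, 40 = 1·36 + 4, 36 = 9·4).
Back-substituting, 396·(-21) + 832·(10) = 4.
Scale by 453291: one solution is (-9519111, 4532910). Reduce u mod 208: (9, 2175).
General: u = 9 + 208t, v = 2175 - 99t.
u ≥ 0 ⇒ t ≥ 0; v ≥ 0 ⇒ t ≤ 21. So t ∈ [0, 21]: 22 solutions.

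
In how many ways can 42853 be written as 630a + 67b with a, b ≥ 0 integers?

1

gcd(630, 67):
  630 = 9·67 + 27
  67 = 2·27 + 13
  27 = 2·13 + 1
  13 = 13·1
so gcd(630, 67) = 1.
Back-substitute for Bézout coefficients:
  1 = 27 - 2·13
  ... = 630·(5) + 67·(-47)
Scale by 42853: one solution is (214265, -2014091). Reduce a mod 67: (66, 19).
General: a = 66 + 67t, b = 19 - 630t.
a ≥ 0 ⇒ t ≥ 0; b ≥ 0 ⇒ t ≤ 0. So t ∈ [0, 0]: 1 solution.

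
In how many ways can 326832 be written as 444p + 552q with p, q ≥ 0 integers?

gcd(552, 444) = 12.
By Bézout, 444·(5) + 552·(-4) = 12.
One solution: (20, 576).
General: p = 20 + 46t, q = 576 - 37t.
p ≥ 0 ⇒ t ≥ 0; q ≥ 0 ⇒ t ≤ 15. So t ∈ [0, 15]: 16 solutions.

16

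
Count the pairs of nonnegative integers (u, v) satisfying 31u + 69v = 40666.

gcd(69, 31) = 1  (69 = 2×31 + 7, 31 = 4×7 + 3, 7 = 2×3 + 1, 3 = 3×1).
Back-substituting, 31×(-20) + 69×(9) = 1.
Scale by 40666: one solution is (-813320, 365994). Reduce u mod 69: (52, 566).
General: u = 52 + 69t, v = 566 - 31t.
u ≥ 0 ⇒ t ≥ 0; v ≥ 0 ⇒ t ≤ 18. So t ∈ [0, 18]: 19 solutions.

19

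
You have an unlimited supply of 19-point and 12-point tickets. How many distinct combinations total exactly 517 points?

2

Need nonnegative integers with 19j + 12k = 517.
gcd(19, 12) = 1, and 19·(-5) + 12·(8) = 1.
So (j₀, k₀) = (-2585, 4136); general j = -2585 + 12t, k = 4136 - 19t.
j ≥ 0 ⇒ t ≥ 216; k ≥ 0 ⇒ t ≤ 217. That's 2 values of t.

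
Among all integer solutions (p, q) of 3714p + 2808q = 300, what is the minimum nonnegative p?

gcd(3714, 2808):
  3714 = 1·2808 + 906
  2808 = 3·906 + 90
  906 = 10·90 + 6
  90 = 15·6
so gcd(3714, 2808) = 6.
6 divides 300, so solutions exist.
Back-substitute for Bézout coefficients:
  6 = 906 - 10·90
  ... = 3714·(31) + 2808·(-41)
Scale by 300/6 = 50: (p₀, q₀) = (1550, -2050).
General solution: p = 1550 + 468t, q = -2050 - 619t for integer t.
p ≥ 0: smallest is 1550 mod 468 = 146 (at t = -3), with q = -193.

146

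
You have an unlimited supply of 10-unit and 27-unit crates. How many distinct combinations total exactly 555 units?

2

Need nonnegative integers with 10j + 27k = 555.
gcd(10, 27) = 1, and 10·(-8) + 27·(3) = 1.
So (j₀, k₀) = (-4440, 1665); general j = -4440 + 27t, k = 1665 - 10t.
j ≥ 0 ⇒ t ≥ 165; k ≥ 0 ⇒ t ≤ 166. That's 2 values of t.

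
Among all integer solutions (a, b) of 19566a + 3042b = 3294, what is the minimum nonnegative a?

gcd(19566, 3042):
  19566 = 6*3042 + 1314
  3042 = 2*1314 + 414
  1314 = 3*414 + 72
  414 = 5*72 + 54
  72 = 1*54 + 18
  54 = 3*18
so gcd(19566, 3042) = 18.
18 divides 3294, so solutions exist.
Back-substitute for Bézout coefficients:
  18 = 72 - 1*54
  ... = 19566*(44) + 3042*(-283)
Scale by 3294/18 = 183: (a₀, b₀) = (8052, -51789).
General solution: a = 8052 + 169t, b = -51789 - 1087t for integer t.
a ≥ 0: smallest is 8052 mod 169 = 109 (at t = -47), with b = -700.

109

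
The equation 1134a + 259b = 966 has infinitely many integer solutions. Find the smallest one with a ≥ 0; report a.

gcd(1134, 259):
  1134 = 4·259 + 98
  259 = 2·98 + 63
  98 = 1·63 + 35
  63 = 1·35 + 28
  35 = 1·28 + 7
  28 = 4·7
so gcd(1134, 259) = 7.
7 divides 966, so solutions exist.
Back-substitute for Bézout coefficients:
  7 = 35 - 1·28
  ... = 1134·(8) + 259·(-35)
Scale by 966/7 = 138: (a₀, b₀) = (1104, -4830).
General solution: a = 1104 + 37t, b = -4830 - 162t for integer t.
a ≥ 0: smallest is 1104 mod 37 = 31 (at t = -29), with b = -132.

31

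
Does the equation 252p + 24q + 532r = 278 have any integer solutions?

no

gcd(252, 24):
  252 = 10×24 + 12
  24 = 2×12
so gcd(252, 24) = 12.
gcd(12, 532) = 4.
4 does not divide 278 (remainder 2), so no integer solutions.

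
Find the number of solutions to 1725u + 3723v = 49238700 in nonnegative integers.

gcd(3723, 1725) = 3  (3723 = 2·1725 + 273, 1725 = 6·273 + 87, 273 = 3·87 + 12, 87 = 7·12 + 3, 12 = 4·3).
Back-substituting, 1725·(300) + 3723·(-139) = 3.
Scale by 16412900: one solution is (4923870000, -2281393100). Reduce u mod 1241: (217, 13125).
General: u = 217 + 1241t, v = 13125 - 575t.
u ≥ 0 ⇒ t ≥ 0; v ≥ 0 ⇒ t ≤ 22. So t ∈ [0, 22]: 23 solutions.

23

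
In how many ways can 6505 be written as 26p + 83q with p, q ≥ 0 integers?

3

gcd(83, 26) = 1  (83 = 3×26 + 5, 26 = 5×5 + 1, 5 = 5×1).
Back-substituting, 26×(16) + 83×(-5) = 1.
Scale by 6505: one solution is (104080, -32525). Reduce p mod 83: (81, 53).
General: p = 81 + 83t, q = 53 - 26t.
p ≥ 0 ⇒ t ≥ 0; q ≥ 0 ⇒ t ≤ 2. So t ∈ [0, 2]: 3 solutions.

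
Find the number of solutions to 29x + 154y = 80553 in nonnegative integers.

18

gcd(154, 29) = 1  (154 = 5*29 + 9, 29 = 3*9 + 2, 9 = 4*2 + 1, 2 = 2*1).
Back-substituting, 29*(-69) + 154*(13) = 1.
Scale by 80553: one solution is (-5558157, 1047189). Reduce x mod 154: (11, 521).
General: x = 11 + 154t, y = 521 - 29t.
x ≥ 0 ⇒ t ≥ 0; y ≥ 0 ⇒ t ≤ 17. So t ∈ [0, 17]: 18 solutions.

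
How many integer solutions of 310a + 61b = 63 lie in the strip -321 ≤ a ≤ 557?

14

gcd(310, 61) = 1.
By Bézout, 310*(-12) + 61*(61) = 1.
Particular solution: (37, -187).
General solution: a = 37 + 61t, b = -187 - 310t for integer t.
-321 ≤ 37 + 61t ≤ 557 gives t ∈ [-5, 8], which is 14 values.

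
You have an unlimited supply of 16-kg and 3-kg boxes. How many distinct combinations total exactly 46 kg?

1

Need nonnegative integers with 16j + 3k = 46.
gcd(16, 3) = 1, and 16·(1) + 3·(-5) = 1.
So (j₀, k₀) = (46, -230); general j = 46 + 3t, k = -230 - 16t.
j ≥ 0 ⇒ t ≥ -15; k ≥ 0 ⇒ t ≤ -15. That's 1 value of t.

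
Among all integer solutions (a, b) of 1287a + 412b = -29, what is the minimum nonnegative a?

gcd(1287, 412) = 1  (1287 = 3×412 + 51, 412 = 8×51 + 4, 51 = 12×4 + 3, 4 = 1×3 + 1, 3 = 3×1).
1 divides -29, so solutions exist.
Back-substituting, 1287×(-105) + 412×(328) = 1.
Scale by -29/1 = -29: (a₀, b₀) = (3045, -9512).
General solution: a = 3045 + 412t, b = -9512 - 1287t for integer t.
a ≥ 0: smallest is 3045 mod 412 = 161 (at t = -7), with b = -503.

161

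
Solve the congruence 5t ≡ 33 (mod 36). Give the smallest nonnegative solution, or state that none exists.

21

gcd(36, 5) = 1  (36 = 7×5 + 1, 5 = 5×1).
1 divides 33, so solutions exist.
Back-substituting, 5×(-7) + 36×(1) = 1.
So 5×(-7) ≡ 1 (mod 36); multiply by 33: t ≡ -231 (mod 36).
Smallest nonnegative: t = -231 mod 36 = 21.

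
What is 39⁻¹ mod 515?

449

gcd(515, 39) = 1  (515 = 13·39 + 8, 39 = 4·8 + 7, 8 = 1·7 + 1, 7 = 7·1).
Back-substituting, 39·(-66) + 515·(5) = 1.
So 39·-66 ≡ 1 (mod 515), and -66 mod 515 = 449.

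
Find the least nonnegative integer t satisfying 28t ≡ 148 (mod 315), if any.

no solution

gcd(315, 28) = 7.
7 does not divide 148, so the congruence has no solution.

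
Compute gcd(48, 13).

gcd(48, 13) = 1  (48 = 3×13 + 9, 13 = 1×9 + 4, 9 = 2×4 + 1, 4 = 4×1).

1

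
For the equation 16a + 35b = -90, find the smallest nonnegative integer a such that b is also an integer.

gcd(35, 16):
  35 = 2×16 + 3
  16 = 5×3 + 1
  3 = 3×1
so gcd(35, 16) = 1.
1 divides -90, so solutions exist.
Back-substitute for Bézout coefficients:
  1 = 16 - 5×3
  ... = 16×(11) + 35×(-5)
Scale by -90/1 = -90: (a₀, b₀) = (-990, 450).
General solution: a = -990 + 35t, b = 450 - 16t for integer t.
a ≥ 0: smallest is -990 mod 35 = 25 (at t = 29), with b = -14.

25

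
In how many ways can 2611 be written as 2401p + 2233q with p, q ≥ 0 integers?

0

gcd(2401, 2233) = 7  (2401 = 1·2233 + 168, 2233 = 13·168 + 49, 168 = 3·49 + 21, 49 = 2·21 + 7, 21 = 3·7).
Back-substituting, 2401·(-93) + 2233·(100) = 7.
Scale by 373: one solution is (-34689, 37300). Reduce p mod 319: (82, -87).
General: p = 82 + 319t, q = -87 - 343t.
p ≥ 0 ⇒ t ≥ 0; q ≥ 0 ⇒ t ≤ -1. So t ∈ [0, -1]: 0 solutions.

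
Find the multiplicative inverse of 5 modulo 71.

gcd(71, 5):
  71 = 14×5 + 1
  5 = 5×1
so gcd(71, 5) = 1.
Back-substitute for Bézout coefficients:
  1 = 71 - 14×5
  ... = 5×(-14) + 71×(1)
So 5×-14 ≡ 1 (mod 71), and -14 mod 71 = 57.

57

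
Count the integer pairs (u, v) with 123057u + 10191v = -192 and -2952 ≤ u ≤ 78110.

gcd(123057, 10191) = 3.
By Bézout, 123057×(-373) + 10191×(4504) = 3.
Particular solution: (93, -1123).
General solution: u = 93 + 3397t, v = -1123 - 41019t for integer t.
-2952 ≤ 93 + 3397t ≤ 78110 gives t ∈ [0, 22], which is 23 values.

23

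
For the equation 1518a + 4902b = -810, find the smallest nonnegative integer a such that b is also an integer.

gcd(4902, 1518):
  4902 = 3×1518 + 348
  1518 = 4×348 + 126
  348 = 2×126 + 96
  126 = 1×96 + 30
  96 = 3×30 + 6
  30 = 5×6
so gcd(4902, 1518) = 6.
6 divides -810, so solutions exist.
Back-substitute for Bézout coefficients:
  6 = 96 - 3×30
  ... = 1518×(-155) + 4902×(48)
Scale by -810/6 = -135: (a₀, b₀) = (20925, -6480).
General solution: a = 20925 + 817t, b = -6480 - 253t for integer t.
a ≥ 0: smallest is 20925 mod 817 = 500 (at t = -25), with b = -155.

500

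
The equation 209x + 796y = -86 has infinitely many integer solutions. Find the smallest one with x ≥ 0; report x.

gcd(796, 209) = 1.
1 divides -86, so solutions exist.
By Bézout, 209×(-179) + 796×(47) = 1.
Scale by -86/1 = -86: (x₀, y₀) = (15394, -4042).
General solution: x = 15394 + 796t, y = -4042 - 209t for integer t.
x ≥ 0: smallest is 15394 mod 796 = 270 (at t = -19), with y = -71.

270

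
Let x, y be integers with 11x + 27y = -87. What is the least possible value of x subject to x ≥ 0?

gcd(27, 11) = 1  (27 = 2×11 + 5, 11 = 2×5 + 1, 5 = 5×1).
1 divides -87, so solutions exist.
Back-substituting, 11×(5) + 27×(-2) = 1.
Scale by -87/1 = -87: (x₀, y₀) = (-435, 174).
General solution: x = -435 + 27t, y = 174 - 11t for integer t.
x ≥ 0: smallest is -435 mod 27 = 24 (at t = 17), with y = -13.

24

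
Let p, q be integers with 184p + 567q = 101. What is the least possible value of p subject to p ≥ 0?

509

gcd(567, 184) = 1  (567 = 3×184 + 15, 184 = 12×15 + 4, 15 = 3×4 + 3, 4 = 1×3 + 1, 3 = 3×1).
1 divides 101, so solutions exist.
Back-substituting, 184×(151) + 567×(-49) = 1.
Scale by 101/1 = 101: (p₀, q₀) = (15251, -4949).
General solution: p = 15251 + 567t, q = -4949 - 184t for integer t.
p ≥ 0: smallest is 15251 mod 567 = 509 (at t = -26), with q = -165.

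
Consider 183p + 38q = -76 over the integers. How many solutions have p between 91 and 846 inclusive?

20

gcd(183, 38) = 1.
By Bézout, 183×(-11) + 38×(53) = 1.
Particular solution: (0, -2).
General solution: p = 0 + 38t, q = -2 - 183t for integer t.
91 ≤ 0 + 38t ≤ 846 gives t ∈ [3, 22], which is 20 values.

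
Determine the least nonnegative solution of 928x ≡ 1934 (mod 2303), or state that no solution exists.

gcd(2303, 928) = 1.
1 divides 1934, so solutions exist.
By Bézout, 928·(-474) + 2303·(191) = 1.
So 928·(-474) ≡ 1 (mod 2303); multiply by 1934: x ≡ -916716 (mod 2303).
Smallest nonnegative: x = -916716 mod 2303 = 2181.

2181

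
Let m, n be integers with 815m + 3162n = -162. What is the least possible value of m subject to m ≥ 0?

1284

gcd(3162, 815) = 1.
1 divides -162, so solutions exist.
By Bézout, 815·(-613) + 3162·(158) = 1.
Scale by -162/1 = -162: (m₀, n₀) = (99306, -25596).
General solution: m = 99306 + 3162t, n = -25596 - 815t for integer t.
m ≥ 0: smallest is 99306 mod 3162 = 1284 (at t = -31), with n = -331.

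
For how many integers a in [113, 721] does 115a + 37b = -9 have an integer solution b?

17

gcd(115, 37) = 1  (115 = 3×37 + 4, 37 = 9×4 + 1, 4 = 4×1).
Back-substituting, 115×(-9) + 37×(28) = 1.
Scale by -9: particular solution (81, -252); reduce a mod 37: (7, -22).
General solution: a = 7 + 37t, b = -22 - 115t for integer t.
113 ≤ 7 + 37t ≤ 721 gives t ∈ [3, 19], which is 17 values.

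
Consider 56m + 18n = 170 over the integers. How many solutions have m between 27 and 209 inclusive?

20

gcd(56, 18) = 2  (56 = 3×18 + 2, 18 = 9×2).
Back-substituting, 56×(1) + 18×(-3) = 2.
Scale by 85: particular solution (85, -255); reduce m mod 9: (4, -3).
General solution: m = 4 + 9t, n = -3 - 28t for integer t.
27 ≤ 4 + 9t ≤ 209 gives t ∈ [3, 22], which is 20 values.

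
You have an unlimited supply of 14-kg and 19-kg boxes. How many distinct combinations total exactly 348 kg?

1

Need nonnegative integers with 14j + 19k = 348.
gcd(14, 19) = 1, and 14·(-4) + 19·(3) = 1.
So (j₀, k₀) = (-1392, 1044); general j = -1392 + 19t, k = 1044 - 14t.
j ≥ 0 ⇒ t ≥ 74; k ≥ 0 ⇒ t ≤ 74. That's 1 value of t.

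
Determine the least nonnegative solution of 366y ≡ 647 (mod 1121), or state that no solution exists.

gcd(1121, 366) = 1  (1121 = 3×366 + 23, 366 = 15×23 + 21, 23 = 1×21 + 2, 21 = 10×2 + 1, 2 = 2×1).
1 divides 647, so solutions exist.
Back-substituting, 366×(536) + 1121×(-175) = 1.
So 366×(536) ≡ 1 (mod 1121); multiply by 647: y ≡ 346792 (mod 1121).
Smallest nonnegative: y = 346792 mod 1121 = 403.

403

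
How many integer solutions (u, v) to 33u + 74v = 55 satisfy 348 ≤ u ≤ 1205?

gcd(74, 33) = 1.
By Bézout, 33·(9) + 74·(-4) = 1.
Particular solution: (51, -22).
General solution: u = 51 + 74t, v = -22 - 33t for integer t.
348 ≤ 51 + 74t ≤ 1205 gives t ∈ [5, 15], which is 11 values.

11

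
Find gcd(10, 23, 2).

1

gcd(23, 10) = 1  (23 = 2×10 + 3, 10 = 3×3 + 1, 3 = 3×1).
gcd(1, 2) = 1.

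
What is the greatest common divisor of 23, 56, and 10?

1

gcd(56, 23) = 1.
gcd(1, 10) = 1.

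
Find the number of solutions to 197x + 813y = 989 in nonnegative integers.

gcd(813, 197) = 1  (813 = 4×197 + 25, 197 = 7×25 + 22, 25 = 1×22 + 3, 22 = 7×3 + 1, 3 = 3×1).
Back-substituting, 197×(260) + 813×(-63) = 1.
Scale by 989: one solution is (257140, -62307). Reduce x mod 813: (232, -55).
General: x = 232 + 813t, y = -55 - 197t.
x ≥ 0 ⇒ t ≥ 0; y ≥ 0 ⇒ t ≤ -1. So t ∈ [0, -1]: 0 solutions.

0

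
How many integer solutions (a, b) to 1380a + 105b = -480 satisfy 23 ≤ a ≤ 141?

gcd(1380, 105) = 15.
By Bézout, 1380*(1) + 105*(-13) = 15.
Particular solution: (3, -44).
General solution: a = 3 + 7t, b = -44 - 92t for integer t.
23 ≤ 3 + 7t ≤ 141 gives t ∈ [3, 19], which is 17 values.

17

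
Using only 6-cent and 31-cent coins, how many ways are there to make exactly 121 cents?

Need nonnegative integers with 6j + 31k = 121.
gcd(6, 31) = 1, and 6·(-5) + 31·(1) = 1.
So (j₀, k₀) = (-605, 121); general j = -605 + 31t, k = 121 - 6t.
j ≥ 0 ⇒ t ≥ 20; k ≥ 0 ⇒ t ≤ 20. That's 1 value of t.

1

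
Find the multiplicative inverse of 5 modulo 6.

5

gcd(6, 5) = 1.
By Bézout, 5·(-1) + 6·(1) = 1.
So 5·-1 ≡ 1 (mod 6), and -1 mod 6 = 5.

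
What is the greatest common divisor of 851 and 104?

1

gcd(851, 104) = 1  (851 = 8×104 + 19, 104 = 5×19 + 9, 19 = 2×9 + 1, 9 = 9×1).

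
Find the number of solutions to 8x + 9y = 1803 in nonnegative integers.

25

gcd(9, 8) = 1.
By Bézout, 8·(-1) + 9·(1) = 1.
One solution: (6, 195).
General: x = 6 + 9t, y = 195 - 8t.
x ≥ 0 ⇒ t ≥ 0; y ≥ 0 ⇒ t ≤ 24. So t ∈ [0, 24]: 25 solutions.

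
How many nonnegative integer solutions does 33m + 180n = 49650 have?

25

gcd(180, 33) = 3.
By Bézout, 33×(11) + 180×(-2) = 3.
One solution: (10, 274).
General: m = 10 + 60t, n = 274 - 11t.
m ≥ 0 ⇒ t ≥ 0; n ≥ 0 ⇒ t ≤ 24. So t ∈ [0, 24]: 25 solutions.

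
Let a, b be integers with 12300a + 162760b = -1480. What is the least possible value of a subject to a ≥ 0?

gcd(162760, 12300) = 20  (162760 = 13*12300 + 2860, 12300 = 4*2860 + 860, 2860 = 3*860 + 280, 860 = 3*280 + 20, 280 = 14*20).
20 divides -1480, so solutions exist.
Back-substituting, 12300*(569) + 162760*(-43) = 20.
Scale by -1480/20 = -74: (a₀, b₀) = (-42106, 3182).
General solution: a = -42106 + 8138t, b = 3182 - 615t for integer t.
a ≥ 0: smallest is -42106 mod 8138 = 6722 (at t = 6), with b = -508.

6722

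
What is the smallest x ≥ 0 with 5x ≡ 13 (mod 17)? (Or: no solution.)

gcd(17, 5):
  17 = 3*5 + 2
  5 = 2*2 + 1
  2 = 2*1
so gcd(17, 5) = 1.
1 divides 13, so solutions exist.
Back-substitute for Bézout coefficients:
  1 = 5 - 2*2
  ... = 5*(7) + 17*(-2)
So 5*(7) ≡ 1 (mod 17); multiply by 13: x ≡ 91 (mod 17).
Smallest nonnegative: x = 91 mod 17 = 6.

6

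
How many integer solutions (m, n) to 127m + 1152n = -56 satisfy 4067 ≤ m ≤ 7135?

3

gcd(1152, 127) = 1.
By Bézout, 127×(127) + 1152×(-14) = 1.
Particular solution: (952, -105).
General solution: m = 952 + 1152t, n = -105 - 127t for integer t.
4067 ≤ 952 + 1152t ≤ 7135 gives t ∈ [3, 5], which is 3 values.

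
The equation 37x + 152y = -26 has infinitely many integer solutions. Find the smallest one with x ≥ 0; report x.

gcd(152, 37):
  152 = 4*37 + 4
  37 = 9*4 + 1
  4 = 4*1
so gcd(152, 37) = 1.
1 divides -26, so solutions exist.
Back-substitute for Bézout coefficients:
  1 = 37 - 9*4
  ... = 37*(37) + 152*(-9)
Scale by -26/1 = -26: (x₀, y₀) = (-962, 234).
General solution: x = -962 + 152t, y = 234 - 37t for integer t.
x ≥ 0: smallest is -962 mod 152 = 102 (at t = 7), with y = -25.

102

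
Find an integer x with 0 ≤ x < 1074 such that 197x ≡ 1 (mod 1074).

gcd(1074, 197) = 1.
By Bézout, 197×(-169) + 1074×(31) = 1.
So 197×-169 ≡ 1 (mod 1074), and -169 mod 1074 = 905.

905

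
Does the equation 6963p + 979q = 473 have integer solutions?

gcd(6963, 979) = 11  (6963 = 7*979 + 110, 979 = 8*110 + 99, 110 = 1*99 + 11, 99 = 9*11).
11 divides 473, so integer solutions exist.

yes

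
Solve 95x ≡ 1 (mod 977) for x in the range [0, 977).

gcd(977, 95) = 1.
By Bézout, 95·(72) + 977·(-7) = 1.
So 95·72 ≡ 1 (mod 977), and 72 mod 977 = 72.

72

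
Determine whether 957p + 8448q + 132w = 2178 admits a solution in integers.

gcd(8448, 957):
  8448 = 8×957 + 792
  957 = 1×792 + 165
  792 = 4×165 + 132
  165 = 1×132 + 33
  132 = 4×33
so gcd(8448, 957) = 33.
gcd(33, 132) = 33.
33 divides 2178, so integer solutions exist.

yes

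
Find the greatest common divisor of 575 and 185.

gcd(575, 185):
  575 = 3*185 + 20
  185 = 9*20 + 5
  20 = 4*5
so gcd(575, 185) = 5.

5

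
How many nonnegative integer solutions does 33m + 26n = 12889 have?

gcd(33, 26):
  33 = 1*26 + 7
  26 = 3*7 + 5
  7 = 1*5 + 2
  5 = 2*2 + 1
  2 = 2*1
so gcd(33, 26) = 1.
Back-substitute for Bézout coefficients:
  1 = 5 - 2*2
  ... = 33*(-11) + 26*(14)
Scale by 12889: one solution is (-141779, 180446). Reduce m mod 26: (25, 464).
General: m = 25 + 26t, n = 464 - 33t.
m ≥ 0 ⇒ t ≥ 0; n ≥ 0 ⇒ t ≤ 14. So t ∈ [0, 14]: 15 solutions.

15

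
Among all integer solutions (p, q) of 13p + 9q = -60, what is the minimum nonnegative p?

3

gcd(13, 9):
  13 = 1·9 + 4
  9 = 2·4 + 1
  4 = 4·1
so gcd(13, 9) = 1.
1 divides -60, so solutions exist.
Back-substitute for Bézout coefficients:
  1 = 9 - 2·4
  ... = 13·(-2) + 9·(3)
Scale by -60/1 = -60: (p₀, q₀) = (120, -180).
General solution: p = 120 + 9t, q = -180 - 13t for integer t.
p ≥ 0: smallest is 120 mod 9 = 3 (at t = -13), with q = -11.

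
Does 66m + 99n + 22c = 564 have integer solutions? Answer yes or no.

no

gcd(99, 66):
  99 = 1×66 + 33
  66 = 2×33
so gcd(99, 66) = 33.
gcd(33, 22) = 11.
11 does not divide 564 (remainder 3), so no integer solutions.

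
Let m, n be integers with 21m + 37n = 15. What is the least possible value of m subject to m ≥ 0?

6

gcd(37, 21):
  37 = 1×21 + 16
  21 = 1×16 + 5
  16 = 3×5 + 1
  5 = 5×1
so gcd(37, 21) = 1.
1 divides 15, so solutions exist.
Back-substitute for Bézout coefficients:
  1 = 16 - 3×5
  ... = 21×(-7) + 37×(4)
Scale by 15/1 = 15: (m₀, n₀) = (-105, 60).
General solution: m = -105 + 37t, n = 60 - 21t for integer t.
m ≥ 0: smallest is -105 mod 37 = 6 (at t = 3), with n = -3.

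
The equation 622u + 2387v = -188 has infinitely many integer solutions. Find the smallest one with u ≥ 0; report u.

867

gcd(2387, 622) = 1  (2387 = 3×622 + 521, 622 = 1×521 + 101, 521 = 5×101 + 16, 101 = 6×16 + 5, 16 = 3×5 + 1, 5 = 5×1).
1 divides -188, so solutions exist.
Back-substituting, 622×(-449) + 2387×(117) = 1.
Scale by -188/1 = -188: (u₀, v₀) = (84412, -21996).
General solution: u = 84412 + 2387t, v = -21996 - 622t for integer t.
u ≥ 0: smallest is 84412 mod 2387 = 867 (at t = -35), with v = -226.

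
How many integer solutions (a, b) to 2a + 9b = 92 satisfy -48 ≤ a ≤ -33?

2

gcd(9, 2) = 1  (9 = 4·2 + 1, 2 = 2·1).
Back-substituting, 2·(-4) + 9·(1) = 1.
Scale by 92: particular solution (-368, 92); reduce a mod 9: (1, 10).
General solution: a = 1 + 9t, b = 10 - 2t for integer t.
-48 ≤ 1 + 9t ≤ -33 gives t ∈ [-5, -4], which is 2 values.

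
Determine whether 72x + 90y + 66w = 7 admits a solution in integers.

no

gcd(90, 72) = 18  (90 = 1×72 + 18, 72 = 4×18).
gcd(18, 66) = 6.
6 does not divide 7 (remainder 1), so no integer solutions.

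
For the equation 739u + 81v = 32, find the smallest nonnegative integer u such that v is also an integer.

gcd(739, 81) = 1  (739 = 9*81 + 10, 81 = 8*10 + 1, 10 = 10*1).
1 divides 32, so solutions exist.
Back-substituting, 739*(-8) + 81*(73) = 1.
Scale by 32/1 = 32: (u₀, v₀) = (-256, 2336).
General solution: u = -256 + 81t, v = 2336 - 739t for integer t.
u ≥ 0: smallest is -256 mod 81 = 68 (at t = 4), with v = -620.

68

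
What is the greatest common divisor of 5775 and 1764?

21

gcd(5775, 1764) = 21  (5775 = 3·1764 + 483, 1764 = 3·483 + 315, 483 = 1·315 + 168, 315 = 1·168 + 147, 168 = 1·147 + 21, 147 = 7·21).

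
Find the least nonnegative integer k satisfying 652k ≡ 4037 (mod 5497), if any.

335

gcd(5497, 652):
  5497 = 8·652 + 281
  652 = 2·281 + 90
  281 = 3·90 + 11
  90 = 8·11 + 2
  11 = 5·2 + 1
  2 = 2·1
so gcd(5497, 652) = 1.
1 divides 4037, so solutions exist.
Back-substitute for Bézout coefficients:
  1 = 11 - 5·2
  ... = 652·(-2504) + 5497·(297)
So 652·(-2504) ≡ 1 (mod 5497); multiply by 4037: k ≡ -10108648 (mod 5497).
Smallest nonnegative: k = -10108648 mod 5497 = 335.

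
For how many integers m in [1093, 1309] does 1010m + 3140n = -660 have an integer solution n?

1

gcd(3140, 1010) = 10  (3140 = 3·1010 + 110, 1010 = 9·110 + 20, 110 = 5·20 + 10, 20 = 2·10).
Back-substituting, 1010·(-143) + 3140·(46) = 10.
Scale by -66: particular solution (9438, -3036); reduce m mod 314: (18, -6).
General solution: m = 18 + 314t, n = -6 - 101t for integer t.
1093 ≤ 18 + 314t ≤ 1309 gives t ∈ [4, 4], which is 1 value.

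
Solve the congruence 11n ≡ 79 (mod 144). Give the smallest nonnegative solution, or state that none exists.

gcd(144, 11):
  144 = 13×11 + 1
  11 = 11×1
so gcd(144, 11) = 1.
1 divides 79, so solutions exist.
Back-substitute for Bézout coefficients:
  1 = 144 - 13×11
  ... = 11×(-13) + 144×(1)
So 11×(-13) ≡ 1 (mod 144); multiply by 79: n ≡ -1027 (mod 144).
Smallest nonnegative: n = -1027 mod 144 = 125.

125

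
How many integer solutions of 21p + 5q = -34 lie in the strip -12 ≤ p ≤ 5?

gcd(21, 5) = 1.
By Bézout, 21·(1) + 5·(-4) = 1.
Particular solution: (1, -11).
General solution: p = 1 + 5t, q = -11 - 21t for integer t.
-12 ≤ 1 + 5t ≤ 5 gives t ∈ [-2, 0], which is 3 values.

3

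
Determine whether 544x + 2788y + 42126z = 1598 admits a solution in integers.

yes

gcd(2788, 544) = 68.
gcd(68, 42126) = 34.
34 divides 1598, so integer solutions exist.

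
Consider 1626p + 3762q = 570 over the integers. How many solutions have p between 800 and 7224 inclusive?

gcd(3762, 1626) = 6  (3762 = 2×1626 + 510, 1626 = 3×510 + 96, 510 = 5×96 + 30, 96 = 3×30 + 6, 30 = 5×6).
Back-substituting, 1626×(118) + 3762×(-51) = 6.
Scale by 95: particular solution (11210, -4845); reduce p mod 627: (551, -238).
General solution: p = 551 + 627t, q = -238 - 271t for integer t.
800 ≤ 551 + 627t ≤ 7224 gives t ∈ [1, 10], which is 10 values.

10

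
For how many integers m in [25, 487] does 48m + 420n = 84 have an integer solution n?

14

gcd(420, 48) = 12.
By Bézout, 48×(9) + 420×(-1) = 12.
Particular solution: (28, -3).
General solution: m = 28 + 35t, n = -3 - 4t for integer t.
25 ≤ 28 + 35t ≤ 487 gives t ∈ [0, 13], which is 14 values.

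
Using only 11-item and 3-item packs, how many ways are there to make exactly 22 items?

1

Need nonnegative integers with 11j + 3k = 22.
gcd(11, 3) = 1, and 11·(-1) + 3·(4) = 1.
So (j₀, k₀) = (-22, 88); general j = -22 + 3t, k = 88 - 11t.
j ≥ 0 ⇒ t ≥ 8; k ≥ 0 ⇒ t ≤ 8. That's 1 value of t.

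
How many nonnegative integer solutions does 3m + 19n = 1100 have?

19

gcd(19, 3):
  19 = 6×3 + 1
  3 = 3×1
so gcd(19, 3) = 1.
Back-substitute for Bézout coefficients:
  1 = 19 - 6×3
  ... = 3×(-6) + 19×(1)
Scale by 1100: one solution is (-6600, 1100). Reduce m mod 19: (12, 56).
General: m = 12 + 19t, n = 56 - 3t.
m ≥ 0 ⇒ t ≥ 0; n ≥ 0 ⇒ t ≤ 18. So t ∈ [0, 18]: 19 solutions.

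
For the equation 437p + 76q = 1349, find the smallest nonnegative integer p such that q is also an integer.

gcd(437, 76) = 19  (437 = 5×76 + 57, 76 = 1×57 + 19, 57 = 3×19).
19 divides 1349, so solutions exist.
Back-substituting, 437×(-1) + 76×(6) = 19.
Scale by 1349/19 = 71: (p₀, q₀) = (-71, 426).
General solution: p = -71 + 4t, q = 426 - 23t for integer t.
p ≥ 0: smallest is -71 mod 4 = 1 (at t = 18), with q = 12.

1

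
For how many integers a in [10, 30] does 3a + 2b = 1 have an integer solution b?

gcd(3, 2):
  3 = 1×2 + 1
  2 = 2×1
so gcd(3, 2) = 1.
Back-substitute for Bézout coefficients:
  1 = 3 - 1×2
  ... = 3×(1) + 2×(-1)
Scale by 1: particular solution (1, -1); reduce a mod 2: (1, -1).
General solution: a = 1 + 2t, b = -1 - 3t for integer t.
10 ≤ 1 + 2t ≤ 30 gives t ∈ [5, 14], which is 10 values.

10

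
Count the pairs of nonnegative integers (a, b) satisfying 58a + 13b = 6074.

8

gcd(58, 13) = 1.
By Bézout, 58×(-2) + 13×(9) = 1.
One solution: (7, 436).
General: a = 7 + 13t, b = 436 - 58t.
a ≥ 0 ⇒ t ≥ 0; b ≥ 0 ⇒ t ≤ 7. So t ∈ [0, 7]: 8 solutions.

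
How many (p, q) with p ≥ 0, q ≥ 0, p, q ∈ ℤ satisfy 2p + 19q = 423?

11

gcd(19, 2):
  19 = 9×2 + 1
  2 = 2×1
so gcd(19, 2) = 1.
Back-substitute for Bézout coefficients:
  1 = 19 - 9×2
  ... = 2×(-9) + 19×(1)
Scale by 423: one solution is (-3807, 423). Reduce p mod 19: (12, 21).
General: p = 12 + 19t, q = 21 - 2t.
p ≥ 0 ⇒ t ≥ 0; q ≥ 0 ⇒ t ≤ 10. So t ∈ [0, 10]: 11 solutions.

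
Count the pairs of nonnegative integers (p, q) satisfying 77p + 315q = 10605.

3

gcd(315, 77):
  315 = 4·77 + 7
  77 = 11·7
so gcd(315, 77) = 7.
Back-substitute for Bézout coefficients:
  7 = 315 - 4·77
  ... = 77·(-4) + 315·(1)
Scale by 1515: one solution is (-6060, 1515). Reduce p mod 45: (15, 30).
General: p = 15 + 45t, q = 30 - 11t.
p ≥ 0 ⇒ t ≥ 0; q ≥ 0 ⇒ t ≤ 2. So t ∈ [0, 2]: 3 solutions.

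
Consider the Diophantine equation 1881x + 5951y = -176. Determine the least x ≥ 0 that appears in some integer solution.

79

gcd(5951, 1881) = 11.
11 divides -176, so solutions exist.
By Bézout, 1881*(-174) + 5951*(55) = 11.
Scale by -176/11 = -16: (x₀, y₀) = (2784, -880).
General solution: x = 2784 + 541t, y = -880 - 171t for integer t.
x ≥ 0: smallest is 2784 mod 541 = 79 (at t = -5), with y = -25.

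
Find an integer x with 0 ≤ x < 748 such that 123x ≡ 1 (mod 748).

523

gcd(748, 123) = 1  (748 = 6×123 + 10, 123 = 12×10 + 3, 10 = 3×3 + 1, 3 = 3×1).
Back-substituting, 123×(-225) + 748×(37) = 1.
So 123×-225 ≡ 1 (mod 748), and -225 mod 748 = 523.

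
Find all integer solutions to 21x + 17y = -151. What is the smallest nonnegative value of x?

9

gcd(21, 17):
  21 = 1·17 + 4
  17 = 4·4 + 1
  4 = 4·1
so gcd(21, 17) = 1.
1 divides -151, so solutions exist.
Back-substitute for Bézout coefficients:
  1 = 17 - 4·4
  ... = 21·(-4) + 17·(5)
Scale by -151/1 = -151: (x₀, y₀) = (604, -755).
General solution: x = 604 + 17t, y = -755 - 21t for integer t.
x ≥ 0: smallest is 604 mod 17 = 9 (at t = -35), with y = -20.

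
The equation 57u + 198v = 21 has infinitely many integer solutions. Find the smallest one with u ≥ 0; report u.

49

gcd(198, 57) = 3  (198 = 3·57 + 27, 57 = 2·27 + 3, 27 = 9·3).
3 divides 21, so solutions exist.
Back-substituting, 57·(7) + 198·(-2) = 3.
Scale by 21/3 = 7: (u₀, v₀) = (49, -14).
General solution: u = 49 + 66t, v = -14 - 19t for integer t.
u ≥ 0: smallest is 49 mod 66 = 49 (at t = 0), with v = -14.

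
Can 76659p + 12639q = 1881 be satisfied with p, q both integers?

gcd(76659, 12639):
  76659 = 6·12639 + 825
  12639 = 15·825 + 264
  825 = 3·264 + 33
  264 = 8·33
so gcd(76659, 12639) = 33.
33 divides 1881, so integer solutions exist.

yes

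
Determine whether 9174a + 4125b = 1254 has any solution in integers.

yes

gcd(9174, 4125) = 33.
33 divides 1254, so integer solutions exist.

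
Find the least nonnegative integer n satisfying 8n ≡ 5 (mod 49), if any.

gcd(49, 8) = 1.
1 divides 5, so solutions exist.
By Bézout, 8·(-6) + 49·(1) = 1.
So 8·(-6) ≡ 1 (mod 49); multiply by 5: n ≡ -30 (mod 49).
Smallest nonnegative: n = -30 mod 49 = 19.

19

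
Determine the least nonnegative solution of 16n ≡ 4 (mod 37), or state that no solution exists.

gcd(37, 16) = 1  (37 = 2·16 + 5, 16 = 3·5 + 1, 5 = 5·1).
1 divides 4, so solutions exist.
Back-substituting, 16·(7) + 37·(-3) = 1.
So 16·(7) ≡ 1 (mod 37); multiply by 4: n ≡ 28 (mod 37).
Smallest nonnegative: n = 28 mod 37 = 28.

28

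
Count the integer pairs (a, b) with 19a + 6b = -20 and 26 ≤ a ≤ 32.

1

gcd(19, 6) = 1.
By Bézout, 19·(1) + 6·(-3) = 1.
Particular solution: (4, -16).
General solution: a = 4 + 6t, b = -16 - 19t for integer t.
26 ≤ 4 + 6t ≤ 32 gives t ∈ [4, 4], which is 1 value.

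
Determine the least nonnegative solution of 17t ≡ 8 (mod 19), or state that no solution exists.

gcd(19, 17) = 1.
1 divides 8, so solutions exist.
By Bézout, 17·(9) + 19·(-8) = 1.
So 17·(9) ≡ 1 (mod 19); multiply by 8: t ≡ 72 (mod 19).
Smallest nonnegative: t = 72 mod 19 = 15.

15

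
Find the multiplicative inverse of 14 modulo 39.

gcd(39, 14) = 1.
By Bézout, 14×(14) + 39×(-5) = 1.
So 14×14 ≡ 1 (mod 39), and 14 mod 39 = 14.

14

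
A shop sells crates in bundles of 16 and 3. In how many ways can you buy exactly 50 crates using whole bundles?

Need nonnegative integers with 16j + 3k = 50.
gcd(16, 3) = 1, and 16·(1) + 3·(-5) = 1.
So (j₀, k₀) = (50, -250); general j = 50 + 3t, k = -250 - 16t.
j ≥ 0 ⇒ t ≥ -16; k ≥ 0 ⇒ t ≤ -16. That's 1 value of t.

1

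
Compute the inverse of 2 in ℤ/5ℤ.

3

gcd(5, 2) = 1.
By Bézout, 2×(-2) + 5×(1) = 1.
So 2×-2 ≡ 1 (mod 5), and -2 mod 5 = 3.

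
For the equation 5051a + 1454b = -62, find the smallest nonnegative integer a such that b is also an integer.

gcd(5051, 1454):
  5051 = 3·1454 + 689
  1454 = 2·689 + 76
  689 = 9·76 + 5
  76 = 15·5 + 1
  5 = 5·1
so gcd(5051, 1454) = 1.
1 divides -62, so solutions exist.
Back-substitute for Bézout coefficients:
  1 = 76 - 15·5
  ... = 5051·(-287) + 1454·(997)
Scale by -62/1 = -62: (a₀, b₀) = (17794, -61814).
General solution: a = 17794 + 1454t, b = -61814 - 5051t for integer t.
a ≥ 0: smallest is 17794 mod 1454 = 346 (at t = -12), with b = -1202.

346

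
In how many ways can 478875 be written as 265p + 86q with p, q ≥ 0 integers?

gcd(265, 86):
  265 = 3*86 + 7
  86 = 12*7 + 2
  7 = 3*2 + 1
  2 = 2*1
so gcd(265, 86) = 1.
Back-substitute for Bézout coefficients:
  1 = 7 - 3*2
  ... = 265*(37) + 86*(-114)
Scale by 478875: one solution is (17718375, -54591750). Reduce p mod 86: (53, 5405).
General: p = 53 + 86t, q = 5405 - 265t.
p ≥ 0 ⇒ t ≥ 0; q ≥ 0 ⇒ t ≤ 20. So t ∈ [0, 20]: 21 solutions.

21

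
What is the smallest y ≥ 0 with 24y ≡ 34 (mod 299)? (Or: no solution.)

gcd(299, 24) = 1.
1 divides 34, so solutions exist.
By Bézout, 24·(-137) + 299·(11) = 1.
So 24·(-137) ≡ 1 (mod 299); multiply by 34: y ≡ -4658 (mod 299).
Smallest nonnegative: y = -4658 mod 299 = 126.

126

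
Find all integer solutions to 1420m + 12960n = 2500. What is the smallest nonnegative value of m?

595

gcd(12960, 1420) = 20.
20 divides 2500, so solutions exist.
By Bézout, 1420*(-73) + 12960*(8) = 20.
Scale by 2500/20 = 125: (m₀, n₀) = (-9125, 1000).
General solution: m = -9125 + 648t, n = 1000 - 71t for integer t.
m ≥ 0: smallest is -9125 mod 648 = 595 (at t = 15), with n = -65.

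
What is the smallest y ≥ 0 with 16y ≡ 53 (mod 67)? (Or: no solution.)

41

gcd(67, 16) = 1  (67 = 4*16 + 3, 16 = 5*3 + 1, 3 = 3*1).
1 divides 53, so solutions exist.
Back-substituting, 16*(21) + 67*(-5) = 1.
So 16*(21) ≡ 1 (mod 67); multiply by 53: y ≡ 1113 (mod 67).
Smallest nonnegative: y = 1113 mod 67 = 41.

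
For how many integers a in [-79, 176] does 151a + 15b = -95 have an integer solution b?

gcd(151, 15) = 1  (151 = 10×15 + 1, 15 = 15×1).
Back-substituting, 151×(1) + 15×(-10) = 1.
Scale by -95: particular solution (-95, 950); reduce a mod 15: (10, -107).
General solution: a = 10 + 15t, b = -107 - 151t for integer t.
-79 ≤ 10 + 15t ≤ 176 gives t ∈ [-5, 11], which is 17 values.

17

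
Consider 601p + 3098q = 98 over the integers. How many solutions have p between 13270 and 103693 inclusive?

29

gcd(3098, 601):
  3098 = 5*601 + 93
  601 = 6*93 + 43
  93 = 2*43 + 7
  43 = 6*7 + 1
  7 = 7*1
so gcd(3098, 601) = 1.
Back-substitute for Bézout coefficients:
  1 = 43 - 6*7
  ... = 601*(433) + 3098*(-84)
Scale by 98: particular solution (42434, -8232); reduce p mod 3098: (2160, -419).
General solution: p = 2160 + 3098t, q = -419 - 601t for integer t.
13270 ≤ 2160 + 3098t ≤ 103693 gives t ∈ [4, 32], which is 29 values.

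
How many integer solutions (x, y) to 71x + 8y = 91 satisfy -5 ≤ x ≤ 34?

5

gcd(71, 8) = 1.
By Bézout, 71*(-1) + 8*(9) = 1.
Particular solution: (5, -33).
General solution: x = 5 + 8t, y = -33 - 71t for integer t.
-5 ≤ 5 + 8t ≤ 34 gives t ∈ [-1, 3], which is 5 values.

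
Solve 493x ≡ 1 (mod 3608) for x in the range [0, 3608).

1149

gcd(3608, 493):
  3608 = 7*493 + 157
  493 = 3*157 + 22
  157 = 7*22 + 3
  22 = 7*3 + 1
  3 = 3*1
so gcd(3608, 493) = 1.
Back-substitute for Bézout coefficients:
  1 = 22 - 7*3
  ... = 493*(1149) + 3608*(-157)
So 493*1149 ≡ 1 (mod 3608), and 1149 mod 3608 = 1149.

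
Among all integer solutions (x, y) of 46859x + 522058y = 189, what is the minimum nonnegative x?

381057

gcd(522058, 46859):
  522058 = 11·46859 + 6609
  46859 = 7·6609 + 596
  6609 = 11·596 + 53
  596 = 11·53 + 13
  53 = 4·13 + 1
  13 = 13·1
so gcd(522058, 46859) = 1.
1 divides 189, so solutions exist.
Back-substitute for Bézout coefficients:
  1 = 53 - 4·13
  ... = 46859·(-39417) + 522058·(3538)
Scale by 189/1 = 189: (x₀, y₀) = (-7449813, 668682).
General solution: x = -7449813 + 522058t, y = 668682 - 46859t for integer t.
x ≥ 0: smallest is -7449813 mod 522058 = 381057 (at t = 15), with y = -34203.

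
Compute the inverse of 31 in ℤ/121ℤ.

gcd(121, 31):
  121 = 3*31 + 28
  31 = 1*28 + 3
  28 = 9*3 + 1
  3 = 3*1
so gcd(121, 31) = 1.
Back-substitute for Bézout coefficients:
  1 = 28 - 9*3
  ... = 31*(-39) + 121*(10)
So 31*-39 ≡ 1 (mod 121), and -39 mod 121 = 82.

82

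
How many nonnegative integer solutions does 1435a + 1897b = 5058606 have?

gcd(1897, 1435) = 7.
By Bézout, 1435·(78) + 1897·(-59) = 7.
One solution: (137, 2563).
General: a = 137 + 271t, b = 2563 - 205t.
a ≥ 0 ⇒ t ≥ 0; b ≥ 0 ⇒ t ≤ 12. So t ∈ [0, 12]: 13 solutions.

13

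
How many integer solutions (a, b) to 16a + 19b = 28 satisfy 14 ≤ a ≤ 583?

30

gcd(19, 16) = 1  (19 = 1×16 + 3, 16 = 5×3 + 1, 3 = 3×1).
Back-substituting, 16×(6) + 19×(-5) = 1.
Scale by 28: particular solution (168, -140); reduce a mod 19: (16, -12).
General solution: a = 16 + 19t, b = -12 - 16t for integer t.
14 ≤ 16 + 19t ≤ 583 gives t ∈ [0, 29], which is 30 values.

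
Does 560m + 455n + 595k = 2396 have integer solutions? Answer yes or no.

no

gcd(560, 455) = 35  (560 = 1·455 + 105, 455 = 4·105 + 35, 105 = 3·35).
gcd(35, 595) = 35.
35 does not divide 2396 (remainder 16), so no integer solutions.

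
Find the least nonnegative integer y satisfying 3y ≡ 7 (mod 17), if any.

8

gcd(17, 3) = 1.
1 divides 7, so solutions exist.
By Bézout, 3*(6) + 17*(-1) = 1.
So 3*(6) ≡ 1 (mod 17); multiply by 7: y ≡ 42 (mod 17).
Smallest nonnegative: y = 42 mod 17 = 8.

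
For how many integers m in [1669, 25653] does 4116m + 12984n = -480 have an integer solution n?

gcd(12984, 4116) = 12  (12984 = 3×4116 + 636, 4116 = 6×636 + 300, 636 = 2×300 + 36, 300 = 8×36 + 12, 36 = 3×12).
Back-substituting, 4116×(347) + 12984×(-110) = 12.
Scale by -40: particular solution (-13880, 4400); reduce m mod 1082: (186, -59).
General solution: m = 186 + 1082t, n = -59 - 343t for integer t.
1669 ≤ 186 + 1082t ≤ 25653 gives t ∈ [2, 23], which is 22 values.

22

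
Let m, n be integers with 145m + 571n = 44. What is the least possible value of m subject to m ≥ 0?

gcd(571, 145):
  571 = 3·145 + 136
  145 = 1·136 + 9
  136 = 15·9 + 1
  9 = 9·1
so gcd(571, 145) = 1.
1 divides 44, so solutions exist.
Back-substitute for Bézout coefficients:
  1 = 136 - 15·9
  ... = 145·(-63) + 571·(16)
Scale by 44/1 = 44: (m₀, n₀) = (-2772, 704).
General solution: m = -2772 + 571t, n = 704 - 145t for integer t.
m ≥ 0: smallest is -2772 mod 571 = 83 (at t = 5), with n = -21.

83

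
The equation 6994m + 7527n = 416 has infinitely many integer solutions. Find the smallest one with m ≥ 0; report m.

gcd(7527, 6994) = 13.
13 divides 416, so solutions exist.
By Bézout, 6994*(-113) + 7527*(105) = 13.
Scale by 416/13 = 32: (m₀, n₀) = (-3616, 3360).
General solution: m = -3616 + 579t, n = 3360 - 538t for integer t.
m ≥ 0: smallest is -3616 mod 579 = 437 (at t = 7), with n = -406.

437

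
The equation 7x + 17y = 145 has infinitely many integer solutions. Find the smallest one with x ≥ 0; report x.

11

gcd(17, 7):
  17 = 2*7 + 3
  7 = 2*3 + 1
  3 = 3*1
so gcd(17, 7) = 1.
1 divides 145, so solutions exist.
Back-substitute for Bézout coefficients:
  1 = 7 - 2*3
  ... = 7*(5) + 17*(-2)
Scale by 145/1 = 145: (x₀, y₀) = (725, -290).
General solution: x = 725 + 17t, y = -290 - 7t for integer t.
x ≥ 0: smallest is 725 mod 17 = 11 (at t = -42), with y = 4.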